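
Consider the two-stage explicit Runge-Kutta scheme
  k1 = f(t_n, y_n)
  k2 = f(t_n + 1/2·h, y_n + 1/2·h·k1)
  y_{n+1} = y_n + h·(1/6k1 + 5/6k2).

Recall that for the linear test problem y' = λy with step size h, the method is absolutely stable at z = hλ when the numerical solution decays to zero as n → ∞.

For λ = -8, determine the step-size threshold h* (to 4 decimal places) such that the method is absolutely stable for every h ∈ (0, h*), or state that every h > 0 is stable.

Test eqn y'=λy, z=hλ:
  k1=λy_n ⇒ h·k1=z·y_n;  k2=λ(1+1/2z)y_n ⇒ h·k2=z(1+1/2z)y_n
  y_{n+1}/y_n = 1 + 1/6z + 5/6z(1+1/2z) = 1 + z + 5/12z²
  so R(z) = 1 + z + 5/12z².

Boundary: |R(x)|=1, x<0.
x=-0.36: |R|=0.6940
R=1: x+5/12x²=0 ⇒ x=−12/5=-2.4000; min R=1−1/(4·5/12)=0.4000>−1
Confirm numerically:
  x=-2.342: |R|=0.94340 <1
  x=-1.953: |R|=0.63625 <1
  x=-1.720: |R|=0.51267 <1
  x=-1.062: |R|=0.40794 <1
  x=-2.756: |R|=1.40881 >1
  x=-2.652: |R|=1.27846 >1
So |R|<1 on (-2.4000, 0).

(-2.4000,0); λ=-8 ⇒ h* = (12/5)/8 = 0.3000.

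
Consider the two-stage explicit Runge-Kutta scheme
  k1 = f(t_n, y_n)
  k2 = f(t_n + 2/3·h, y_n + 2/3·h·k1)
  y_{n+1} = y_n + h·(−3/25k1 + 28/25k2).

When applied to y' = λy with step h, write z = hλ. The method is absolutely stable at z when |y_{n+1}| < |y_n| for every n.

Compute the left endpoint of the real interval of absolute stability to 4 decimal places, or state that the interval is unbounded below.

Set f=λy, z=hλ:
  k1=λy_n ⇒ h·k1=z·y_n;  k2=λ(1+2/3z)y_n ⇒ h·k2=z(1+2/3z)y_n
  y_{n+1}/y_n = 1 − 3/25z + 28/25z(1+2/3z) = 1 + z + 56/75z²
  Hence R(z) = 1 + z + 56/75z².

Need |R(x)|<1, x<0.
x=-1: |R|=0.7467
R=1: x+56/75x²=0 ⇒ x=−75/56=-1.3393; min R=1−1/(4·56/75)=0.6652>−1
Confirm numerically:
  x=-1.278: |R|=0.94152 <1
  x=-0.904: |R|=0.70619 <1
  x=-0.883: |R|=0.69917 <1
  x=-0.605: |R|=0.66830 <1
  x=-1.809: |R|=1.63445 >1
  x=-1.659: |R|=1.39604 >1
Stable set (-1.3393, 0).

z* = -1.3393.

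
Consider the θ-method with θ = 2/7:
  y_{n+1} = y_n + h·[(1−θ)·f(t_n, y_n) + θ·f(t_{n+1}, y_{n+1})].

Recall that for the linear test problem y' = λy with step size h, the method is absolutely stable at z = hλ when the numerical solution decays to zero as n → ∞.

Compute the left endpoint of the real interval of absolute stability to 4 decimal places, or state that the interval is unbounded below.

z* = -4.6667.

With y'=λy (z=hλ):
  y_{n+1} = y_n + z·[5/7·y_n + 2/7·y_{n+1}] ⇒ (1 − 2/7z)y_{n+1} = (1 + 5/7z)y_n
  R(z) = (1 + 5/7z)/(1 − 2/7z).

Find x<0 with |R(x)|<1.
x=-1.76: |R|=0.1711
R=−1: 1+5/7x = −1+2/7x ⇒ -3/7x=2 ⇒ x=2/(-3/7)=-4.6667
Confirm numerically:
  x=-2.739: |R|=0.53654 <1
  x=-2.603: |R|=0.49279 <1
  x=-2.278: |R|=0.37989 <1
  x=-4.886: |R|=1.03923 >1
  x=-4.732: |R|=1.01190 >1
  x=-4.690: |R|=1.00427 >1
Stable set (-4.6667, 0).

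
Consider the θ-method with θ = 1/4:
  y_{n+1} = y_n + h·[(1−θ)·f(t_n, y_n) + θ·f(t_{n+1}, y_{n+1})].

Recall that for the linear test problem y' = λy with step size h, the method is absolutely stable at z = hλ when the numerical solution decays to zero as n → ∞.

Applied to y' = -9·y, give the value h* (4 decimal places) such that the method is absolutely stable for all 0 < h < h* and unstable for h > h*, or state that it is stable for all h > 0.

On y'=λy, z=hλ:
  y_{n+1} = y_n + z·[3/4·y_n + 1/4·y_{n+1}] ⇒ (1 − 1/4z)y_{n+1} = (1 + 3/4z)y_n
  so R(z) = (1 + 3/4z)/(1 − 1/4z).

Boundary: |R(x)|=1, x<0.
x=-1.42: |R|=0.0480
R=−1: 1+3/4x = −1+1/4x ⇒ -1/2x=2 ⇒ x=2/(-1/2)=-4.0000
Confirm numerically:
  x=-3.707: |R|=0.92397 <1
  x=-3.695: |R|=0.92073 <1
  x=-2.609: |R|=0.57906 <1
  x=-2.300: |R|=0.46032 <1
  x=-4.496: |R|=1.11676 >1
  x=-4.306: |R|=1.07368 >1
So |R|<1 on (-4.0000, 0).

(-4.0000,0); λ=-9 ⇒ h* = (4)/9 = 0.4444.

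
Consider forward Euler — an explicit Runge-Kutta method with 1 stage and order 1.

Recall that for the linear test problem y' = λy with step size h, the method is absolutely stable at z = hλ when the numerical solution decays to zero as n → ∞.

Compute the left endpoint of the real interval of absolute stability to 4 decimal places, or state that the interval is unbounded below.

z* = -2.0000.

Test eqn y'=λy, z=hλ:
  order 1, 1-stage ⇒ R(z)=1+z
  (e.g. R(-0.79)=0.21000, |R|=0.21000)

Need |R(x)|<1, x<0.
x=-0.79: |R|=0.2100
|R(-1.6)|=0.6000 |R(-1.57)|=0.5700 |R(-1.35)|=0.3500
Bisect:
  x_lo=-2.8471 |R|=1.8471  x_hi=-0.3523 |R|=0.6477
  mid=-1.59973 |R|=0.59973 →hi
  mid=-2.22343 |R|=1.22343 →lo
  mid=-1.91158 |R|=0.91158 →hi
  mid=-2.06750 |R|=1.06750 →lo
  mid=-1.98954 |R|=0.98954 →hi
  mid=-2.02852 |R|=1.02852 →lo
  mid=-2.00903 |R|=1.00903 →lo
  mid=-1.99929 |R|=0.99929 →hi
  mid=-2.00416 |R|=1.00416 →lo
  ...
  [-2.00005,-1.99990] ⇒ x*=-2.0000
So |R|<1 on (-2.0000, 0).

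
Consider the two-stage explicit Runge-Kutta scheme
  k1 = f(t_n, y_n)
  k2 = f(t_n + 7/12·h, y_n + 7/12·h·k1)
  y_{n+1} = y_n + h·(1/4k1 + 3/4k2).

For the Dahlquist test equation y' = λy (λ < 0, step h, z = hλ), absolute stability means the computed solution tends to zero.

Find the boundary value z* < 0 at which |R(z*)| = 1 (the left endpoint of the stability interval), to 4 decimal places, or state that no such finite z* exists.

On y'=λy, z=hλ:
  k1=λy_n ⇒ h·k1=z·y_n;  k2=λ(1+7/12z)y_n ⇒ h·k2=z(1+7/12z)y_n
  y_{n+1}/y_n = 1 + 1/4z + 3/4z(1+7/12z) = 1 + z + 7/16z²
  so R(z) = 1 + z + 7/16z².

Solve |R(x)|<1 on ℝ⁻.
x=-1.26: |R|=0.4346
R=1: x+7/16x²=0 ⇒ x=−16/7=-2.2857; min R=1−1/(4·7/16)=0.4286>−1
Confirm numerically:
  x=-1.700: |R|=0.56438 <1
  x=-1.251: |R|=0.43369 <1
  x=-0.936: |R|=0.44729 <1
  x=-2.482: |R|=1.21314 >1
  x=-2.471: |R|=1.20031 >1
  x=-2.336: |R|=1.05139 >1
So |R|<1 on (-2.2857, 0).

left endpoint -2.2857.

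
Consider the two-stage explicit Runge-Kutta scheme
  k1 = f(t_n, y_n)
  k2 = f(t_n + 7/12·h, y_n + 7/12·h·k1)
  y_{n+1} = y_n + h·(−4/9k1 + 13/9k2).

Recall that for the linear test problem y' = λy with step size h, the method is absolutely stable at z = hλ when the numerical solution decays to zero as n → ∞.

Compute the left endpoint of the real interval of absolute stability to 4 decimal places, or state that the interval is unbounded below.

With y'=λy (z=hλ):
  k1=λy_n ⇒ h·k1=z·y_n;  k2=λ(1+7/12z)y_n ⇒ h·k2=z(1+7/12z)y_n
  y_{n+1}/y_n = 1 − 4/9z + 13/9z(1+7/12z) = 1 + z + 91/108z²
  ⇒ R(z) = 1 + z + 91/108z².

Solve |R(x)|<1 on ℝ⁻.
x=-1.16: |R|=0.9738
R=1: x+91/108x²=0 ⇒ x=−108/91=-1.1868; min R=1−1/(4·91/108)=0.7033>−1
Confirm numerically:
  x=-1.065: |R|=0.89069 <1
  x=-0.997: |R|=0.84054 <1
  x=-0.908: |R|=0.78669 <1
  x=-1.416: |R|=1.27345 >1
  x=-1.240: |R|=1.05557 >1
So |R|<1 on (-1.1868, 0).

left endpoint -1.1868.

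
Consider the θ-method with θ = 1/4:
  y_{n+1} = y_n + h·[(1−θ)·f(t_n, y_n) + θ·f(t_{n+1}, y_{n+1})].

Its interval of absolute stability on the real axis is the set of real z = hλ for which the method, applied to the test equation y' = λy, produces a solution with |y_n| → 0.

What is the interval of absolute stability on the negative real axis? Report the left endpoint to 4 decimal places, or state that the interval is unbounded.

Test eqn y'=λy, z=hλ:
  y_{n+1} = y_n + z·[3/4·y_n + 1/4·y_{n+1}] ⇒ (1 − 1/4z)y_{n+1} = (1 + 3/4z)y_n
  R(z) = (1 + 3/4z)/(1 − 1/4z).

Need |R(x)|<1, x<0.
x=-1.75: |R|=0.2174
R=−1: 1+3/4x = −1+1/4x ⇒ -1/2x=2 ⇒ x=2/(-1/2)=-4.0000
Confirm numerically:
  x=-3.577: |R|=0.88835 <1
  x=-2.702: |R|=0.61265 <1
  x=-2.620: |R|=0.58308 <1
  x=-4.110: |R|=1.02713 >1
  x=-4.056: |R|=1.01390 >1
Stable set (-4.0000, 0).

(-4.0000, 0).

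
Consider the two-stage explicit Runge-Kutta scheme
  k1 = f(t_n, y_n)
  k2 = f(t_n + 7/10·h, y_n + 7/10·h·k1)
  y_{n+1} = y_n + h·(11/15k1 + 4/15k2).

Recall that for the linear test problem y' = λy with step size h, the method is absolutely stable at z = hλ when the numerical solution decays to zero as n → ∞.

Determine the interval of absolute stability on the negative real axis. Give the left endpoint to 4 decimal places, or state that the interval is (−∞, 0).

With y'=λy (z=hλ):
  k1=λy_n ⇒ h·k1=z·y_n;  k2=λ(1+7/10z)y_n ⇒ h·k2=z(1+7/10z)y_n
  y_{n+1}/y_n = 1 + 11/15z + 4/15z(1+7/10z) = 1 + z + 14/75z²
  Hence R(z) = 1 + z + 14/75z².

Find x<0 with |R(x)|<1.
x=-1.4: |R|=0.0341
R=1: x+14/75x²=0 ⇒ x=−75/14=-5.3571; min R=1−1/(4·14/75)=-0.3393>−1
Confirm numerically:
  x=-4.825: |R|=0.52072 <1
  x=-4.422: |R|=0.22810 <1
  x=-3.786: |R|=0.11036 <1
  x=-5.802: |R|=1.48180 >1
  x=-5.629: |R|=1.28565 >1
  x=-5.582: |R|=1.23430 >1
Stable set (-5.3571, 0).

(-5.3571, 0).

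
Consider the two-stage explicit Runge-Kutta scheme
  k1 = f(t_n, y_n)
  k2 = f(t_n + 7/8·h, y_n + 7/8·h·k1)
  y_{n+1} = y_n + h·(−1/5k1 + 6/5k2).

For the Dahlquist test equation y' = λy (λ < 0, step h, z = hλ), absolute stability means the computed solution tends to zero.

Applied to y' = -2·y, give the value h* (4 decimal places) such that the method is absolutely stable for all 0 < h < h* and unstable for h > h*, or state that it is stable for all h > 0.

With y'=λy (z=hλ):
  k1=λy_n ⇒ h·k1=z·y_n;  k2=λ(1+7/8z)y_n ⇒ h·k2=z(1+7/8z)y_n
  y_{n+1}/y_n = 1 − 1/5z + 6/5z(1+7/8z) = 1 + z + 21/20z²
  so R(z) = 1 + z + 21/20z².

Need |R(x)|<1, x<0.
x=-0.47: |R|=0.7619
R=1: x+21/20x²=0 ⇒ x=−20/21=-0.9524; min R=1−1/(4·21/20)=0.7619>−1
Confirm numerically:
  x=-0.826: |R|=0.89039 <1
  x=-0.811: |R|=0.87961 <1
  x=-0.799: |R|=0.87132 <1
  x=-0.398: |R|=0.76832 <1
  x=-1.231: |R|=1.36013 >1
  x=-1.131: |R|=1.21212 >1
  x=-1.005: |R|=1.05553 >1
Stable set (-0.9524, 0).

(-0.9524,0); λ=-2 ⇒ h* = (20/21)/2 = 0.4762.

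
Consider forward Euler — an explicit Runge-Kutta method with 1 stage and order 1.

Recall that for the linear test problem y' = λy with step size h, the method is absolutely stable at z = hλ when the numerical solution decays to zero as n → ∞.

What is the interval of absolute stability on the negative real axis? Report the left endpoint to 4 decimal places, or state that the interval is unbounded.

(-2.0000, 0).

Test eqn y'=λy, z=hλ:
  order 1, 1-stage ⇒ R(z)=1+z
  (e.g. R(-0.62)=0.38000, |R|=0.38000)

Need |R(x)|<1, x<0.
x=-0.62: |R|=0.3800
|R(-1.82)|=0.8200 |R(-1.05)|=0.0500 |R(-0.61)|=0.3900
Bisect:
  x_lo=-2.4767 |R|=1.4767  x_hi=-0.3635 |R|=0.6365
  mid=-1.42009 |R|=0.42009 →hi
  mid=-1.94838 |R|=0.94838 →hi
  mid=-2.21253 |R|=1.21253 →lo
  mid=-2.08046 |R|=1.08046 →lo
  mid=-2.01442 |R|=1.01442 →lo
  mid=-1.98140 |R|=0.98140 →hi
  mid=-1.99791 |R|=0.99791 →hi
  mid=-2.00617 |R|=1.00617 →lo
  mid=-2.00204 |R|=1.00204 →lo
  ...
  [-2.00010,-1.99997] ⇒ x*=-2.0000
Interval (-2.0000, 0).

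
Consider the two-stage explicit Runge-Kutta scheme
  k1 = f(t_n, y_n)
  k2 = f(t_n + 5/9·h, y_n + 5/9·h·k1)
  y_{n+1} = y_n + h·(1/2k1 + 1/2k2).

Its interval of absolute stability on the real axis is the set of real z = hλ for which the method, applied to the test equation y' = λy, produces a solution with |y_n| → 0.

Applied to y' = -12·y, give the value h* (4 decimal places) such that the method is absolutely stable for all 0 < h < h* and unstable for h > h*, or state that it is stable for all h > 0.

(-3.6000,0); λ=-12 ⇒ h* = (18/5)/12 = 0.3000.

Test eqn y'=λy, z=hλ:
  k1=λy_n ⇒ h·k1=z·y_n;  k2=λ(1+5/9z)y_n ⇒ h·k2=z(1+5/9z)y_n
  y_{n+1}/y_n = 1 + 1/2z + 1/2z(1+5/9z) = 1 + z + 5/18z²
  R(z) = 1 + z + 5/18z².

Solve |R(x)|<1 on ℝ⁻.
x=-0.46: |R|=0.5988
R=1: x+5/18x²=0 ⇒ x=−18/5=-3.6000; min R=1−1/(4·5/18)=0.1000>−1
Confirm numerically:
  x=-2.961: |R|=0.47442 <1
  x=-2.119: |R|=0.12827 <1
  x=-2.091: |R|=0.12352 <1
  x=-4.063: |R|=1.52255 >1
  x=-3.974: |R|=1.41285 >1
  x=-3.955: |R|=1.39001 >1
So |R|<1 on (-3.6000, 0).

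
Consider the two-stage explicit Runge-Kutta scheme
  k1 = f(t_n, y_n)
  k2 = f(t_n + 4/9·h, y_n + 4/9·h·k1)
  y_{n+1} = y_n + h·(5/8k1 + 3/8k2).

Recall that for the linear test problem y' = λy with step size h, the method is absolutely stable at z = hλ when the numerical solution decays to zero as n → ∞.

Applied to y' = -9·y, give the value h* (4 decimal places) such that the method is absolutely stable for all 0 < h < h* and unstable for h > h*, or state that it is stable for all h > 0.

(-6.0000,0); λ=-9 ⇒ h* = (6)/9 = 0.6667.

On y'=λy, z=hλ:
  k1=λy_n ⇒ h·k1=z·y_n;  k2=λ(1+4/9z)y_n ⇒ h·k2=z(1+4/9z)y_n
  y_{n+1}/y_n = 1 + 5/8z + 3/8z(1+4/9z) = 1 + z + 1/6z²
  so R(z) = 1 + z + 1/6z².

Need |R(x)|<1, x<0.
x=-0.7: |R|=0.3817
R=1: x+1/6x²=0 ⇒ x=−6=-6.0000; min R=1−1/(4·1/6)=-0.5000>−1
Confirm numerically:
  x=-5.639: |R|=0.66072 <1
  x=-4.632: |R|=0.05610 <1
  x=-2.846: |R|=0.49605 <1
  x=-2.698: |R|=0.48480 <1
  x=-6.422: |R|=1.45168 >1
  x=-6.288: |R|=1.30182 >1
So |R|<1 on (-6.0000, 0).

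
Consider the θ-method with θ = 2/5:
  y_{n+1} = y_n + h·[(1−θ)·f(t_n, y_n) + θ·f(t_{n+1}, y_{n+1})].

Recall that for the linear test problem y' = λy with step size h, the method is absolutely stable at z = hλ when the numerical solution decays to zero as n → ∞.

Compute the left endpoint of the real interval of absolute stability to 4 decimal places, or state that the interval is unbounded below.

Set f=λy, z=hλ:
  y_{n+1} = y_n + z·[3/5·y_n + 2/5·y_{n+1}] ⇒ (1 − 2/5z)y_{n+1} = (1 + 3/5z)y_n
  so R(z) = (1 + 3/5z)/(1 − 2/5z).

Boundary: |R(x)|=1, x<0.
x=-1.54: |R|=0.0470
R=−1: 1+3/5x = −1+2/5x ⇒ -1/5x=2 ⇒ x=2/(-1/5)=-10.0000
Confirm numerically:
  x=-7.678: |R|=0.88593 <1
  x=-6.882: |R|=0.83383 <1
  x=-6.511: |R|=0.80640 <1
  x=-4.365: |R|=0.58958 <1
  x=-10.241: |R|=1.00946 >1
  x=-10.121: |R|=1.00479 >1
Interval (-10.0000, 0).

z* = -10.0000.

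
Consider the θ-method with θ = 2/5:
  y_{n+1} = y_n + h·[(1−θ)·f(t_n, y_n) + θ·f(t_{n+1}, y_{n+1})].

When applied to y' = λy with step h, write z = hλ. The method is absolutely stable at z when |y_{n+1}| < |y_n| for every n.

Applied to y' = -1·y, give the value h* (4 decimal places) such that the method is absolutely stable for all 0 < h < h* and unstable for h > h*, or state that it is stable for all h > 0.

(-10.0000,0); λ=-1 ⇒ h* = (10)/1 = 10.0000.

Set f=λy, z=hλ:
  y_{n+1} = y_n + z·[3/5·y_n + 2/5·y_{n+1}] ⇒ (1 − 2/5z)y_{n+1} = (1 + 3/5z)y_n
  ⇒ R(z) = (1 + 3/5z)/(1 − 2/5z).

Need |R(x)|<1, x<0.
x=-0.83: |R|=0.3769
R=−1: 1+3/5x = −1+2/5x ⇒ -1/5x=2 ⇒ x=2/(-1/5)=-10.0000
Confirm numerically:
  x=-7.633: |R|=0.88320 <1
  x=-7.327: |R|=0.86400 <1
  x=-7.088: |R|=0.84814 <1
  x=-5.304: |R|=0.69913 <1
  x=-10.353: |R|=1.01373 >1
  x=-10.261: |R|=1.01023 >1
Interval (-10.0000, 0).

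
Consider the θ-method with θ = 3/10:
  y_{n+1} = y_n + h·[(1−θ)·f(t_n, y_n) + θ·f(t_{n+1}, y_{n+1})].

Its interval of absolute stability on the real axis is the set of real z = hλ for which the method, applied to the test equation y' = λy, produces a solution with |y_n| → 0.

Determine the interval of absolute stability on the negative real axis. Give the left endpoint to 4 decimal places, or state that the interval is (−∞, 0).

On y'=λy, z=hλ:
  y_{n+1} = y_n + z·[7/10·y_n + 3/10·y_{n+1}] ⇒ (1 − 3/10z)y_{n+1} = (1 + 7/10z)y_n
  R(z) = (1 + 7/10z)/(1 − 3/10z).

Find x<0 with |R(x)|<1.
x=-1.59: |R|=0.0765
R=−1: 1+7/10x = −1+3/10x ⇒ -2/5x=2 ⇒ x=2/(-2/5)=-5.0000
Confirm numerically:
  x=-3.982: |R|=0.81445 <1
  x=-2.965: |R|=0.56920 <1
  x=-2.931: |R|=0.55962 <1
  x=-2.408: |R|=0.39805 <1
  x=-5.448: |R|=1.06802 >1
  x=-5.445: |R|=1.06759 >1
  x=-5.415: |R|=1.06325 >1
So |R|<1 on (-5.0000, 0).

z∈(-5.0000,0).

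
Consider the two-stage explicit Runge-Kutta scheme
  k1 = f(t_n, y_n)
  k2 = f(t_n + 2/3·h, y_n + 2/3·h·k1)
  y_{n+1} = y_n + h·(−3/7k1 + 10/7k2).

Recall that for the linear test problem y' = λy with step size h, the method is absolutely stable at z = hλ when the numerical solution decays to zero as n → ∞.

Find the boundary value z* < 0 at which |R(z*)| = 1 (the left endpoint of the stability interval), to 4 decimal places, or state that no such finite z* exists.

Test eqn y'=λy, z=hλ:
  k1=λy_n ⇒ h·k1=z·y_n;  k2=λ(1+2/3z)y_n ⇒ h·k2=z(1+2/3z)y_n
  y_{n+1}/y_n = 1 − 3/7z + 10/7z(1+2/3z) = 1 + z + 20/21z²
  ⇒ R(z) = 1 + z + 20/21z².

Need |R(x)|<1, x<0.
x=-1.4: |R|=1.4667
R=1: x+20/21x²=0 ⇒ x=−21/20=-1.0500; min R=1−1/(4·20/21)=0.7375>−1
Confirm numerically:
  x=-1.018: |R|=0.96898 <1
  x=-0.909: |R|=0.87793 <1
  x=-0.513: |R|=0.73764 <1
  x=-1.569: |R|=1.77553 >1
  x=-1.483: |R|=1.61156 >1
  x=-1.332: |R|=1.35774 >1
Stable set (-1.0500, 0).

left endpoint -1.0500.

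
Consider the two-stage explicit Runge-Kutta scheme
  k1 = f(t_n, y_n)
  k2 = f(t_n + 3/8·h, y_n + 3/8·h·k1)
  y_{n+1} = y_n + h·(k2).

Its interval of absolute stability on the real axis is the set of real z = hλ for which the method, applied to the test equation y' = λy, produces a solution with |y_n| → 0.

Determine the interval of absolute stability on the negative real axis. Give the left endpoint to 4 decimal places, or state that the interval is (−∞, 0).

Set f=λy, z=hλ:
  k1=λy_n ⇒ h·k1=z·y_n;  k2=λ(1+3/8z)y_n ⇒ h·k2=z(1+3/8z)y_n
  y_{n+1}/y_n = 1 + z(1+3/8z) = 1 + z + 3/8z²
  so R(z) = 1 + z + 3/8z².

Need |R(x)|<1, x<0.
x=-0.5: |R|=0.5938
R=1: x+3/8x²=0 ⇒ x=−8/3=-2.6667; min R=1−1/(4·3/8)=0.3333>−1
Confirm numerically:
  x=-2.507: |R|=0.84989 <1
  x=-2.474: |R|=0.82125 <1
  x=-1.402: |R|=0.33510 <1
  x=-1.267: |R|=0.33498 <1
  x=-3.174: |R|=1.60385 >1
  x=-3.092: |R|=1.49317 >1
  x=-3.000: |R|=1.37500 >1
Stable set (-2.6667, 0).

(-2.6667, 0).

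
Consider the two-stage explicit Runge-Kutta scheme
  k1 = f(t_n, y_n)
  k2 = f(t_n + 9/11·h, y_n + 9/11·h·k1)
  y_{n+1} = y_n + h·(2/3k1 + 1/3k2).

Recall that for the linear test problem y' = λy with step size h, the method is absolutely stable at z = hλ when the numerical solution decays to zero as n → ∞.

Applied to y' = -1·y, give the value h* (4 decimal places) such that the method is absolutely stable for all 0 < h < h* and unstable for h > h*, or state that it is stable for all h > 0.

(-3.6667,0); λ=-1 ⇒ h* = (11/3)/1 = 3.6667.

With y'=λy (z=hλ):
  k1=λy_n ⇒ h·k1=z·y_n;  k2=λ(1+9/11z)y_n ⇒ h·k2=z(1+9/11z)y_n
  y_{n+1}/y_n = 1 + 2/3z + 1/3z(1+9/11z) = 1 + z + 3/11z²
  R(z) = 1 + z + 3/11z².

Find x<0 with |R(x)|<1.
x=-1.38: |R|=0.1394
R=1: x+3/11x²=0 ⇒ x=−11/3=-3.6667; min R=1−1/(4·3/11)=0.0833>−1
Confirm numerically:
  x=-2.771: |R|=0.32312 <1
  x=-2.487: |R|=0.19986 <1
  x=-1.871: |R|=0.08372 <1
  x=-3.987: |R|=1.34832 >1
  x=-3.936: |R|=1.28912 >1
So |R|<1 on (-3.6667, 0).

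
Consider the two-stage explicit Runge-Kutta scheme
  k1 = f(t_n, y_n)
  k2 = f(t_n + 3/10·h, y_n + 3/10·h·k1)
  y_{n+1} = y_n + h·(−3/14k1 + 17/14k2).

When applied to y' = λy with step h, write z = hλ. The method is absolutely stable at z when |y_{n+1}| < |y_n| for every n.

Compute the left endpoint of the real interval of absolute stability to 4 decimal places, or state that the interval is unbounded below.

Test eqn y'=λy, z=hλ:
  k1=λy_n ⇒ h·k1=z·y_n;  k2=λ(1+3/10z)y_n ⇒ h·k2=z(1+3/10z)y_n
  y_{n+1}/y_n = 1 − 3/14z + 17/14z(1+3/10z) = 1 + z + 51/140z²
  Hence R(z) = 1 + z + 51/140z².

Solve |R(x)|<1 on ℝ⁻.
x=-1.69: |R|=0.3504
R=1: x+51/140x²=0 ⇒ x=−140/51=-2.7451; min R=1−1/(4·51/140)=0.3137>−1
Confirm numerically:
  x=-2.518: |R|=0.79169 <1
  x=-1.758: |R|=0.36785 <1
  x=-1.757: |R|=0.36757 <1
  x=-2.830: |R|=1.08753 >1
  x=-2.798: |R|=1.05392 >1
Stable set (-2.7451, 0).

left endpoint -2.7451.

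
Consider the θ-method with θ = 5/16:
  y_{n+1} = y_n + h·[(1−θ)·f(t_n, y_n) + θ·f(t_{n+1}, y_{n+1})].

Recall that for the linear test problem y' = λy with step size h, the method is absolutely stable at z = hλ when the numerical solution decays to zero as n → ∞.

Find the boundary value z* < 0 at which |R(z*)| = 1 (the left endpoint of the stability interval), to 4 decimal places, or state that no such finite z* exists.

Test eqn y'=λy, z=hλ:
  y_{n+1} = y_n + z·[11/16·y_n + 5/16·y_{n+1}] ⇒ (1 − 5/16z)y_{n+1} = (1 + 11/16z)y_n
  ⇒ R(z) = (1 + 11/16z)/(1 − 5/16z).

Boundary: |R(x)|=1, x<0.
x=-1.05: |R|=0.2094
R=−1: 1+11/16x = −1+5/16x ⇒ -3/8x=2 ⇒ x=2/(-3/8)=-5.3333
Confirm numerically:
  x=-4.110: |R|=0.79918 <1
  x=-3.212: |R|=0.60299 <1
  x=-2.825: |R|=0.50041 <1
  x=-5.901: |R|=1.07485 >1
  x=-5.599: |R|=1.03623 >1
  x=-5.533: |R|=1.02744 >1
Stable set (-5.3333, 0).

left endpoint -5.3333.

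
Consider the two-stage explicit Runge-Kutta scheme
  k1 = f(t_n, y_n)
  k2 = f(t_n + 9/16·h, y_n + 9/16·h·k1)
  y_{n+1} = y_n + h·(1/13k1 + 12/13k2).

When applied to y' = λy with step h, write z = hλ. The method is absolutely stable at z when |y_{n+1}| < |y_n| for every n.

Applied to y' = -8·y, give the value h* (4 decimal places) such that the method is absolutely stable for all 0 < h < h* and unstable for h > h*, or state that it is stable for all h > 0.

(-1.9259,0); λ=-8 ⇒ h* = (52/27)/8 = 0.2407.

On y'=λy, z=hλ:
  k1=λy_n ⇒ h·k1=z·y_n;  k2=λ(1+9/16z)y_n ⇒ h·k2=z(1+9/16z)y_n
  y_{n+1}/y_n = 1 + 1/13z + 12/13z(1+9/16z) = 1 + z + 27/52z²
  Hence R(z) = 1 + z + 27/52z².

Solve |R(x)|<1 on ℝ⁻.
x=-0.98: |R|=0.5187
R=1: x+27/52x²=0 ⇒ x=−52/27=-1.9259; min R=1−1/(4·27/52)=0.5185>−1
Confirm numerically:
  x=-1.315: |R|=0.58287 <1
  x=-1.009: |R|=0.51962 <1
  x=-0.925: |R|=0.51927 <1
  x=-0.924: |R|=0.51931 <1
  x=-2.479: |R|=1.71190 >1
  x=-2.182: |R|=1.29012 >1
  x=-1.967: |R|=1.04195 >1
Interval (-1.9259, 0).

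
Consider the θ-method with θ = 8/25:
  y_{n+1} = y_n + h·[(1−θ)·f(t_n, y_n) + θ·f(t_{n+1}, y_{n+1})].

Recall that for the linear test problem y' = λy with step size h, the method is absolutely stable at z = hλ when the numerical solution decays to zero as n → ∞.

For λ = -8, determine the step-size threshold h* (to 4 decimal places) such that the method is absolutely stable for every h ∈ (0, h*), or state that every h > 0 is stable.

On y'=λy, z=hλ:
  y_{n+1} = y_n + z·[17/25·y_n + 8/25·y_{n+1}] ⇒ (1 − 8/25z)y_{n+1} = (1 + 17/25z)y_n
  ⇒ R(z) = (1 + 17/25z)/(1 − 8/25z).

Need |R(x)|<1, x<0.
x=-0.37: |R|=0.6692
R=−1: 1+17/25x = −1+8/25x ⇒ -9/25x=2 ⇒ x=2/(-9/25)=-5.5556
Confirm numerically:
  x=-5.209: |R|=0.95322 <1
  x=-5.085: |R|=0.93552 <1
  x=-4.622: |R|=0.86443 <1
  x=-2.820: |R|=0.48234 <1
  x=-6.143: |R|=1.07131 >1
  x=-5.977: |R|=1.05209 >1
Interval (-5.5556, 0).

(-5.5556,0); λ=-8 ⇒ h* = (50/9)/8 = 0.6944.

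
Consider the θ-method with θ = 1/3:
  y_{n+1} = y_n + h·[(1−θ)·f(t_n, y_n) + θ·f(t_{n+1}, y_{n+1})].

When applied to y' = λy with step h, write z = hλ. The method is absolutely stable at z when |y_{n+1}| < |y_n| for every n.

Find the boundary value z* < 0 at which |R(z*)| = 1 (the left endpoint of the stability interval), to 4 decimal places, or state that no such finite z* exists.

Set f=λy, z=hλ:
  y_{n+1} = y_n + z·[2/3·y_n + 1/3·y_{n+1}] ⇒ (1 − 1/3z)y_{n+1} = (1 + 2/3z)y_n
  so R(z) = (1 + 2/3z)/(1 − 1/3z).

Find x<0 with |R(x)|<1.
x=-1.57: |R|=0.0306
R=−1: 1+2/3x = −1+1/3x ⇒ -1/3x=2 ⇒ x=2/(-1/3)=-6.0000
Confirm numerically:
  x=-4.701: |R|=0.83132 <1
  x=-4.276: |R|=0.76306 <1
  x=-2.991: |R|=0.49775 <1
  x=-6.280: |R|=1.03017 >1
  x=-6.101: |R|=1.01110 >1
Stable set (-6.0000, 0).

z* = -6.0000.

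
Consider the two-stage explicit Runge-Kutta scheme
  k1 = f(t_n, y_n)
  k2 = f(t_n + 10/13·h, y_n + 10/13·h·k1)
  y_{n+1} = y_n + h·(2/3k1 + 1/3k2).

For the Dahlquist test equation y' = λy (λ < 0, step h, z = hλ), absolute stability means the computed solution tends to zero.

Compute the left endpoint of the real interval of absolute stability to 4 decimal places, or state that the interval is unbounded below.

Set f=λy, z=hλ:
  k1=λy_n ⇒ h·k1=z·y_n;  k2=λ(1+10/13z)y_n ⇒ h·k2=z(1+10/13z)y_n
  y_{n+1}/y_n = 1 + 2/3z + 1/3z(1+10/13z) = 1 + z + 10/39z²
  R(z) = 1 + z + 10/39z².

Boundary: |R(x)|=1, x<0.
x=-1.43: |R|=0.0943
R=1: x+10/39x²=0 ⇒ x=−39/10=-3.9000; min R=1−1/(4·10/39)=0.0250>−1
Confirm numerically:
  x=-2.661: |R|=0.15462 <1
  x=-2.523: |R|=0.10919 <1
  x=-2.463: |R|=0.09248 <1
  x=-1.707: |R|=0.04014 <1
  x=-4.404: |R|=1.56913 >1
  x=-4.392: |R|=1.55407 >1
  x=-4.264: |R|=1.39797 >1
Stable set (-3.9000, 0).

left endpoint -3.9000.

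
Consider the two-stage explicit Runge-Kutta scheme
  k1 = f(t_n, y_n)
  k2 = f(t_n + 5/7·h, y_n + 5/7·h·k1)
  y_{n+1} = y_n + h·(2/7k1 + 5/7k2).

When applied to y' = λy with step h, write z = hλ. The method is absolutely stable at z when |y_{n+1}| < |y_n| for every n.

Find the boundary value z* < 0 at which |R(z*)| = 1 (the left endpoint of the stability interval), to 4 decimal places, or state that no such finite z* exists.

z* = -1.9600.

Set f=λy, z=hλ:
  k1=λy_n ⇒ h·k1=z·y_n;  k2=λ(1+5/7z)y_n ⇒ h·k2=z(1+5/7z)y_n
  y_{n+1}/y_n = 1 + 2/7z + 5/7z(1+5/7z) = 1 + z + 25/49z²
  so R(z) = 1 + z + 25/49z².

Boundary: |R(x)|=1, x<0.
x=-1.36: |R|=0.5837
R=1: x+25/49x²=0 ⇒ x=−49/25=-1.9600; min R=1−1/(4·25/49)=0.5100>−1
Confirm numerically:
  x=-1.837: |R|=0.88472 <1
  x=-1.489: |R|=0.64218 <1
  x=-1.378: |R|=0.59082 <1
  x=-0.958: |R|=0.51025 <1
  x=-2.387: |R|=1.52003 >1
  x=-2.095: |R|=1.14430 >1
Interval (-1.9600, 0).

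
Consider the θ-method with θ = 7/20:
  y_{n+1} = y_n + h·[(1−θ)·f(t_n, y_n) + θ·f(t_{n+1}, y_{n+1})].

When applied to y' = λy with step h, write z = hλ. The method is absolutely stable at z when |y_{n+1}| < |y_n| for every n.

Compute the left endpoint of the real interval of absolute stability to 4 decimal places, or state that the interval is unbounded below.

On y'=λy, z=hλ:
  y_{n+1} = y_n + z·[13/20·y_n + 7/20·y_{n+1}] ⇒ (1 − 7/20z)y_{n+1} = (1 + 13/20z)y_n
  Hence R(z) = (1 + 13/20z)/(1 − 7/20z).

Need |R(x)|<1, x<0.
x=-1.29: |R|=0.1113
R=−1: 1+13/20x = −1+7/20x ⇒ -3/10x=2 ⇒ x=2/(-3/10)=-6.6667
Confirm numerically:
  x=-5.552: |R|=0.88638 <1
  x=-4.930: |R|=0.80884 <1
  x=-3.404: |R|=0.55334 <1
  x=-2.859: |R|=0.42904 <1
  x=-7.048: |R|=1.03300 >1
  x=-6.942: |R|=1.02408 >1
So |R|<1 on (-6.6667, 0).

z* = -6.6667.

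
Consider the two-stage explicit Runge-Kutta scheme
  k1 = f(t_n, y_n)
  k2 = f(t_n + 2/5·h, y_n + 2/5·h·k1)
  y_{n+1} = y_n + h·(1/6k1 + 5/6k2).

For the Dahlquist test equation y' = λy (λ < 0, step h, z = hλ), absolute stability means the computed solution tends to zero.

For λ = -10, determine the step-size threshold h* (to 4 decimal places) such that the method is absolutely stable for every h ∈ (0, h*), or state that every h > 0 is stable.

With y'=λy (z=hλ):
  k1=λy_n ⇒ h·k1=z·y_n;  k2=λ(1+2/5z)y_n ⇒ h·k2=z(1+2/5z)y_n
  y_{n+1}/y_n = 1 + 1/6z + 5/6z(1+2/5z) = 1 + z + 1/3z²
  so R(z) = 1 + z + 1/3z².

Find x<0 with |R(x)|<1.
x=-1.72: |R|=0.2661
R=1: x+1/3x²=0 ⇒ x=−3=-3.0000; min R=1−1/(4·1/3)=0.2500>−1
Confirm numerically:
  x=-1.927: |R|=0.31078 <1
  x=-1.685: |R|=0.26141 <1
  x=-1.666: |R|=0.25919 <1
  x=-3.493: |R|=1.57402 >1
  x=-3.428: |R|=1.48906 >1
So |R|<1 on (-3.0000, 0).

(-3.0000,0); λ=-10 ⇒ h* = (3)/10 = 0.3000.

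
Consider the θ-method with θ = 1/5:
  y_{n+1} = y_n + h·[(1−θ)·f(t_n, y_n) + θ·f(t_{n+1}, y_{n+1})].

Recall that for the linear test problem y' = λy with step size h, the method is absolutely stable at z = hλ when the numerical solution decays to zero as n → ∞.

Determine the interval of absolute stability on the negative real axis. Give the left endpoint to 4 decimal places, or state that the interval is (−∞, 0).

Set f=λy, z=hλ:
  y_{n+1} = y_n + z·[4/5·y_n + 1/5·y_{n+1}] ⇒ (1 − 1/5z)y_{n+1} = (1 + 4/5z)y_n
  R(z) = (1 + 4/5z)/(1 − 1/5z).

Need |R(x)|<1, x<0.
x=-1.51: |R|=0.1598
R=−1: 1+4/5x = −1+1/5x ⇒ -3/5x=2 ⇒ x=2/(-3/5)=-3.3333
Confirm numerically:
  x=-2.688: |R|=0.74818 <1
  x=-2.485: |R|=0.65999 <1
  x=-2.405: |R|=0.62390 <1
  x=-2.026: |R|=0.44179 <1
  x=-3.786: |R|=1.15456 >1
  x=-3.726: |R|=1.13500 >1
  x=-3.529: |R|=1.06882 >1
So |R|<1 on (-3.3333, 0).

z∈(-3.3333,0).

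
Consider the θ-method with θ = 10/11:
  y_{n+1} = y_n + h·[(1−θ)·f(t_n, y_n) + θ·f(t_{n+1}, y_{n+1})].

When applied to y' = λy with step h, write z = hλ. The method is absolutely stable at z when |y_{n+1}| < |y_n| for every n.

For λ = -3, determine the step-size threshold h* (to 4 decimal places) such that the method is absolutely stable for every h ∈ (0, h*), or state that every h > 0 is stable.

(−∞, 0) — no finite endpoint. Any h>0 works for λ=-3.

Set f=λy, z=hλ:
  y_{n+1} = y_n + z·[1/11·y_n + 10/11·y_{n+1}] ⇒ (1 − 10/11z)y_{n+1} = (1 + 1/11z)y_n
  so R(z) = (1 + 1/11z)/(1 − 10/11z).

Find x<0 with |R(x)|<1.
x=-0.74: |R|=0.5576
x=-2: |R|=0.2903
x=-10: |R|=0.0090
x=-100: |R|=0.0880
θ=10/11≥1/2 ⇒ |1+1/11x|<|1−10/11x| ∀x<0 ⇒ unbounded interval.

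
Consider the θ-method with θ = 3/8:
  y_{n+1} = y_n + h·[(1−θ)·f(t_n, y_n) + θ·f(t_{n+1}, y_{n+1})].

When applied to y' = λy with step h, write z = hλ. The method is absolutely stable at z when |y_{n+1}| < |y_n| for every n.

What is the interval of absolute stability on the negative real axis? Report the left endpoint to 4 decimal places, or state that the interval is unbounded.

Set f=λy, z=hλ:
  y_{n+1} = y_n + z·[5/8·y_n + 3/8·y_{n+1}] ⇒ (1 − 3/8z)y_{n+1} = (1 + 5/8z)y_n
  R(z) = (1 + 5/8z)/(1 − 3/8z).

Boundary: |R(x)|=1, x<0.
x=-0.59: |R|=0.5169
R=−1: 1+5/8x = −1+3/8x ⇒ -1/4x=2 ⇒ x=2/(-1/4)=-8.0000
Confirm numerically:
  x=-7.574: |R|=0.97227 <1
  x=-4.669: |R|=0.69728 <1
  x=-3.795: |R|=0.56616 <1
  x=-8.539: |R|=1.03207 >1
  x=-8.521: |R|=1.03105 >1
  x=-8.143: |R|=1.00882 >1
Interval (-8.0000, 0).

z∈(-8.0000,0).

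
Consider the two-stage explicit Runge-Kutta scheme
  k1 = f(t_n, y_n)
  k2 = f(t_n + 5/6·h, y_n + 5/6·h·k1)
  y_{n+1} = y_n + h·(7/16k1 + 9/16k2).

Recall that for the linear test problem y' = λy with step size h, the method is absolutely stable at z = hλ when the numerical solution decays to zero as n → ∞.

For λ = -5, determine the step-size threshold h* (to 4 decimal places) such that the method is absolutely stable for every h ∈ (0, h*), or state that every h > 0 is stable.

Test eqn y'=λy, z=hλ:
  k1=λy_n ⇒ h·k1=z·y_n;  k2=λ(1+5/6z)y_n ⇒ h·k2=z(1+5/6z)y_n
  y_{n+1}/y_n = 1 + 7/16z + 9/16z(1+5/6z) = 1 + z + 15/32z²
  Hence R(z) = 1 + z + 15/32z².

Solve |R(x)|<1 on ℝ⁻.
x=-0.85: |R|=0.4887
R=1: x+15/32x²=0 ⇒ x=−32/15=-2.1333; min R=1−1/(4·15/32)=0.4667>−1
Confirm numerically:
  x=-2.034: |R|=0.90529 <1
  x=-1.373: |R|=0.51065 <1
  x=-1.316: |R|=0.49581 <1
  x=-2.675: |R|=1.67920 >1
  x=-2.597: |R|=1.56444 >1
So |R|<1 on (-2.1333, 0).

(-2.1333,0); λ=-5 ⇒ h* = (32/15)/5 = 0.4267.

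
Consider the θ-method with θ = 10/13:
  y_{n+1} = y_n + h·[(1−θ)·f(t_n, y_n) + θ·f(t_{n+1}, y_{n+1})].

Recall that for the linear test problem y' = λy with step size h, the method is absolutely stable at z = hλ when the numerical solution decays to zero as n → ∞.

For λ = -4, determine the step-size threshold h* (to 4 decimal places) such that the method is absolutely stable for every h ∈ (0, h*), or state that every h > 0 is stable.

Set f=λy, z=hλ:
  y_{n+1} = y_n + z·[3/13·y_n + 10/13·y_{n+1}] ⇒ (1 − 10/13z)y_{n+1} = (1 + 3/13z)y_n
  R(z) = (1 + 3/13z)/(1 − 10/13z).

Solve |R(x)|<1 on ℝ⁻.
x=-1.55: |R|=0.2930
x=-2: |R|=0.2121
x=-10: |R|=0.1504
x=-100: |R|=0.2833
θ=10/13≥1/2 ⇒ |1+3/13x|<|1−10/13x| ∀x<0 ⇒ interval (−∞,0).

interval (−∞, 0). Any h>0 works for λ=-4.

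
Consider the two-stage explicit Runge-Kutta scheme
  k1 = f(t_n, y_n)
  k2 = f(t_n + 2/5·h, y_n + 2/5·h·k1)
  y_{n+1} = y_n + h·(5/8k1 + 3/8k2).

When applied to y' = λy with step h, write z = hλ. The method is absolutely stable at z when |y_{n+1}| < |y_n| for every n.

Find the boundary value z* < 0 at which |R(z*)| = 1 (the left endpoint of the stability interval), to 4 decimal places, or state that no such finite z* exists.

On y'=λy, z=hλ:
  k1=λy_n ⇒ h·k1=z·y_n;  k2=λ(1+2/5z)y_n ⇒ h·k2=z(1+2/5z)y_n
  y_{n+1}/y_n = 1 + 5/8z + 3/8z(1+2/5z) = 1 + z + 3/20z²
  Hence R(z) = 1 + z + 3/20z².

Solve |R(x)|<1 on ℝ⁻.
x=-1.1: |R|=0.0815
R=1: x+3/20x²=0 ⇒ x=−20/3=-6.6667; min R=1−1/(4·3/20)=-0.6667>−1
Confirm numerically:
  x=-6.216: |R|=0.57980 <1
  x=-3.167: |R|=0.66252 <1
  x=-2.725: |R|=0.61116 <1
  x=-7.260: |R|=1.64614 >1
  x=-7.170: |R|=1.54133 >1
  x=-7.150: |R|=1.51838 >1
Interval (-6.6667, 0).

z* = -6.6667.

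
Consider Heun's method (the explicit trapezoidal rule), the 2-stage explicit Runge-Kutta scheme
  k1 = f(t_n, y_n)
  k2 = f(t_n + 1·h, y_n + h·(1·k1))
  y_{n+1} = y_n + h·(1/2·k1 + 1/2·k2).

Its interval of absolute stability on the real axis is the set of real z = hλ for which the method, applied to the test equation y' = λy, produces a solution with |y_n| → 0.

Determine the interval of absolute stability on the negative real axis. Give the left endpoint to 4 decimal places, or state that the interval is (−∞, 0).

z∈(-2.0000,0).

With y'=λy (z=hλ):
  order 2, 2-stage ⇒ R(z)=1+z+z^2/2
  (e.g. R(-1.17)=0.51445, |R|=0.51445)

Need |R(x)|<1, x<0.
x=-1.17: |R|=0.5144
|R(-1.71)|=0.7520 |R(-1.16)|=0.5128 |R(-0.66)|=0.5578
Bisect:
  x_lo=-2.7451 |R|=2.0226  x_hi=-0.0600 |R|=0.9418
  mid=-1.40255 |R|=0.58102 →hi
  mid=-2.07381 |R|=1.07654 →lo
  mid=-1.73818 |R|=0.77246 →hi
  mid=-1.90600 |R|=0.91042 →hi
  mid=-1.98991 |R|=0.98996 →hi
  mid=-2.03186 |R|=1.03237 →lo
  mid=-2.01088 |R|=1.01094 →lo
  mid=-2.00039 |R|=1.00039 →lo
  mid=-1.99515 |R|=0.99516 →hi
  mid=-1.99777 |R|=0.99777 →hi
  ...
  [-2.00007,-1.99990] ⇒ x*=-2.0000
Interval (-2.0000, 0).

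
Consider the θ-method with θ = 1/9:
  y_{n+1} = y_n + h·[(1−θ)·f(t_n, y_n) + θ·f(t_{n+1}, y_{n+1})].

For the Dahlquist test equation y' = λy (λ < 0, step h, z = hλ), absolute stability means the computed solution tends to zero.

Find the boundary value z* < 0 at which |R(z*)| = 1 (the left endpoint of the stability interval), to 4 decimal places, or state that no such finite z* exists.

left endpoint -2.5714.

Set f=λy, z=hλ:
  y_{n+1} = y_n + z·[8/9·y_n + 1/9·y_{n+1}] ⇒ (1 − 1/9z)y_{n+1} = (1 + 8/9z)y_n
  Hence R(z) = (1 + 8/9z)/(1 − 1/9z).

Find x<0 with |R(x)|<1.
x=-0.52: |R|=0.5084
R=−1: 1+8/9x = −1+1/9x ⇒ -7/9x=2 ⇒ x=2/(-7/9)=-2.5714
Confirm numerically:
  x=-1.760: |R|=0.47212 <1
  x=-1.392: |R|=0.20554 <1
  x=-1.176: |R|=0.04009 <1
  x=-3.155: |R|=1.33608 >1
  x=-2.716: |R|=1.08638 >1
  x=-2.639: |R|=1.04064 >1
So |R|<1 on (-2.5714, 0).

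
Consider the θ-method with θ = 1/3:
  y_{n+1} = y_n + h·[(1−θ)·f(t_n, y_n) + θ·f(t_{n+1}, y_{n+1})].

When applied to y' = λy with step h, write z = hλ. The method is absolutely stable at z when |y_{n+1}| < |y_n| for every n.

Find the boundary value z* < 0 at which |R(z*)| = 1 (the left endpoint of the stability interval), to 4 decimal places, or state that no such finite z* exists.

Set f=λy, z=hλ:
  y_{n+1} = y_n + z·[2/3·y_n + 1/3·y_{n+1}] ⇒ (1 − 1/3z)y_{n+1} = (1 + 2/3z)y_n
  Hence R(z) = (1 + 2/3z)/(1 − 1/3z).

Solve |R(x)|<1 on ℝ⁻.
x=-0.37: |R|=0.6706
R=−1: 1+2/3x = −1+1/3x ⇒ -1/3x=2 ⇒ x=2/(-1/3)=-6.0000
Confirm numerically:
  x=-5.250: |R|=0.90909 <1
  x=-4.113: |R|=0.73471 <1
  x=-3.798: |R|=0.67608 <1
  x=-6.533: |R|=1.05591 >1
  x=-6.524: |R|=1.05502 >1
  x=-6.285: |R|=1.03069 >1
Stable set (-6.0000, 0).

z* = -6.0000.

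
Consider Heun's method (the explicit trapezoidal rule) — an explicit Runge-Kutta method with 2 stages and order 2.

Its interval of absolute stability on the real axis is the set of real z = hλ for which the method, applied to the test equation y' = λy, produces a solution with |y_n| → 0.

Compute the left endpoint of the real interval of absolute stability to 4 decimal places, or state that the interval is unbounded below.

Test eqn y'=λy, z=hλ:
  order 2, 2-stage ⇒ R(z)=1+z+z^2/2
  (e.g. R(-0.78)=0.52420, |R|=0.52420)

Need |R(x)|<1, x<0.
x=-0.78: |R|=0.5242
|R(-2.31)|=1.3580 |R(-1.81)|=0.8281 |R(-1.12)|=0.5072
Bisect:
  x_lo=-2.7922 |R|=2.1060  x_hi=-0.1575 |R|=0.8549
  mid=-1.47486 |R|=0.61275 →hi
  mid=-2.13352 |R|=1.14243 →lo
  mid=-1.80419 |R|=0.82336 →hi
  mid=-1.96885 |R|=0.96934 →hi
  mid=-2.05119 |R|=1.05250 →lo
  mid=-2.01002 |R|=1.01007 →lo
  mid=-1.98944 |R|=0.98949 →hi
  mid=-1.99973 |R|=0.99973 →hi
  ...
  [-2.00005,-1.99989] ⇒ x*=-2.0000
So |R|<1 on (-2.0000, 0).

z* = -2.0000.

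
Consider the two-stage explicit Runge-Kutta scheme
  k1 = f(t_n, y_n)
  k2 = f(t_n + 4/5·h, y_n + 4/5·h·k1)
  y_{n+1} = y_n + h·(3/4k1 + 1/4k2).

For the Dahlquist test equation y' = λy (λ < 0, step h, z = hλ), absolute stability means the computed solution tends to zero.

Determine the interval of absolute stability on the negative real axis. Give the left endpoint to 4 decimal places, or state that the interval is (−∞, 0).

z∈(-5.0000,0).

Set f=λy, z=hλ:
  k1=λy_n ⇒ h·k1=z·y_n;  k2=λ(1+4/5z)y_n ⇒ h·k2=z(1+4/5z)y_n
  y_{n+1}/y_n = 1 + 3/4z + 1/4z(1+4/5z) = 1 + z + 1/5z²
  ⇒ R(z) = 1 + z + 1/5z².

Find x<0 with |R(x)|<1.
x=-1.45: |R|=0.0295
R=1: x+1/5x²=0 ⇒ x=−5=-5.0000; min R=1−1/(4·1/5)=-0.2500>−1
Confirm numerically:
  x=-4.732: |R|=0.74636 <1
  x=-4.696: |R|=0.71448 <1
  x=-3.061: |R|=0.18706 <1
  x=-5.435: |R|=1.47284 >1
  x=-5.366: |R|=1.39279 >1
  x=-5.344: |R|=1.36767 >1
Stable set (-5.0000, 0).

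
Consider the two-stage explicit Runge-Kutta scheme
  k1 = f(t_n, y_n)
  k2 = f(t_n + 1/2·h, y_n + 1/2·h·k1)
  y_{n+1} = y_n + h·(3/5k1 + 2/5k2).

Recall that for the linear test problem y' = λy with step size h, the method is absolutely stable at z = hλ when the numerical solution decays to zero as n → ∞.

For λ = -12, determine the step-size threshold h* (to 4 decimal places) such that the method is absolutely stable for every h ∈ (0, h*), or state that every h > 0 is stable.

With y'=λy (z=hλ):
  k1=λy_n ⇒ h·k1=z·y_n;  k2=λ(1+1/2z)y_n ⇒ h·k2=z(1+1/2z)y_n
  y_{n+1}/y_n = 1 + 3/5z + 2/5z(1+1/2z) = 1 + z + 1/5z²
  so R(z) = 1 + z + 1/5z².

Find x<0 with |R(x)|<1.
x=-1.07: |R|=0.1590
R=1: x+1/5x²=0 ⇒ x=−5=-5.0000; min R=1−1/(4·1/5)=-0.2500>−1
Confirm numerically:
  x=-4.152: |R|=0.29582 <1
  x=-2.606: |R|=0.24775 <1
  x=-2.441: |R|=0.24930 <1
  x=-5.526: |R|=1.58134 >1
  x=-5.484: |R|=1.53085 >1
  x=-5.300: |R|=1.31800 >1
Stable set (-5.0000, 0).

(-5.0000,0); λ=-12 ⇒ h* = (5)/12 = 0.4167.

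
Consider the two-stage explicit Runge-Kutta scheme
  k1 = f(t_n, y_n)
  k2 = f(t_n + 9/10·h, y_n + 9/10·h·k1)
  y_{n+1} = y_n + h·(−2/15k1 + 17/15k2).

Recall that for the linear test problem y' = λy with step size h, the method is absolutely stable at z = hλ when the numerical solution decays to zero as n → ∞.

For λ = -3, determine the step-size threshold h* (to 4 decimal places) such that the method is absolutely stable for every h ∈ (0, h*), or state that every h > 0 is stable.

Set f=λy, z=hλ:
  k1=λy_n ⇒ h·k1=z·y_n;  k2=λ(1+9/10z)y_n ⇒ h·k2=z(1+9/10z)y_n
  y_{n+1}/y_n = 1 − 2/15z + 17/15z(1+9/10z) = 1 + z + 51/50z²
  so R(z) = 1 + z + 51/50z².

Need |R(x)|<1, x<0.
x=-1.61: |R|=2.0339
R=1: x+51/50x²=0 ⇒ x=−50/51=-0.9804; min R=1−1/(4·51/50)=0.7549>−1
Confirm numerically:
  x=-0.882: |R|=0.91148 <1
  x=-0.747: |R|=0.82217 <1
  x=-0.590: |R|=0.76506 <1
  x=-0.410: |R|=0.76146 <1
  x=-1.327: |R|=1.46915 >1
  x=-1.276: |R|=1.38474 >1
  x=-1.033: |R|=1.05543 >1
Stable set (-0.9804, 0).

(-0.9804,0); λ=-3 ⇒ h* = (50/51)/3 = 0.3268.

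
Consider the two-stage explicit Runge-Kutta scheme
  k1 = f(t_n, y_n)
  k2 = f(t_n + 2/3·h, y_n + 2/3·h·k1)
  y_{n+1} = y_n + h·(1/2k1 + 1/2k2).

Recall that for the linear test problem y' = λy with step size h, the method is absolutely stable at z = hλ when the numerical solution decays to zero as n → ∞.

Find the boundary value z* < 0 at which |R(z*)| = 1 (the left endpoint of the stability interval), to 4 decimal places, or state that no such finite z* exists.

left endpoint -3.0000.

On y'=λy, z=hλ:
  k1=λy_n ⇒ h·k1=z·y_n;  k2=λ(1+2/3z)y_n ⇒ h·k2=z(1+2/3z)y_n
  y_{n+1}/y_n = 1 + 1/2z + 1/2z(1+2/3z) = 1 + z + 1/3z²
  ⇒ R(z) = 1 + z + 1/3z².

Need |R(x)|<1, x<0.
x=-0.64: |R|=0.4965
R=1: x+1/3x²=0 ⇒ x=−3=-3.0000; min R=1−1/(4·1/3)=0.2500>−1
Confirm numerically:
  x=-2.752: |R|=0.77250 <1
  x=-2.119: |R|=0.37772 <1
  x=-2.035: |R|=0.34541 <1
  x=-1.731: |R|=0.26779 <1
  x=-3.544: |R|=1.64265 >1
  x=-3.239: |R|=1.25804 >1
Interval (-3.0000, 0).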